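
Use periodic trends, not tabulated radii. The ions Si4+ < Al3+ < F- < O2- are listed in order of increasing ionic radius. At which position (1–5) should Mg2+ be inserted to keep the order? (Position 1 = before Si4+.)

3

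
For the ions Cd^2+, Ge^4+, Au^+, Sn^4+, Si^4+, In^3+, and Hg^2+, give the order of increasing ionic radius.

Si^4+ < Ge^4+ < Sn^4+ < In^3+ < Cd^2+ < Hg^2+ < Au^+

Electron counts and nuclear charges: Si^4+: 10 e⁻, Z=14, Ge^4+: 28 e⁻, Z=32, Sn^4+: 46 e⁻, Z=50, In^3+: 46 e⁻, Z=49, Cd^2+: 46 e⁻, Z=48, Hg^2+: 78 e⁻, Z=80, Au^+: 78 e⁻, Z=79. Si^4+ < Ge^4+ (same group, 1 shell fewer); Ge^4+ < Sn^4+ (same group, 1 shell fewer); Sn^4+ < In^3+ (isoelectronic, higher Z=50 is smaller); In^3+ < Cd^2+ (both 46 e⁻, Z=49>48); Cd^2+ < Hg^2+ (same group, 1 shell fewer); Hg^2+ < Au^+ (both 78 e⁻, Z=80>79).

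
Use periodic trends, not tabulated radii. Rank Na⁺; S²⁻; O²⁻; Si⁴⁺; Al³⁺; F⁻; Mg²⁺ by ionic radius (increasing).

Work out protons and electrons: Si⁴⁺: 10 e⁻, Z=14, Al³⁺: 10 e⁻, Z=13, Mg²⁺: 10 e⁻, Z=12, Na⁺: 10 e⁻, Z=11, F⁻: 10 e⁻, Z=9, O²⁻: 10 e⁻, Z=8, S²⁻: 18 e⁻, Z=16. Si⁴⁺ < Al³⁺ (isoelectronic, higher Z=14 is smaller); Al³⁺ < Mg²⁺ (both 10 e⁻, Z=13>12); Mg²⁺ < Na⁺ (isoelectronic, higher Z=12 is smaller); Na⁺ < F⁻ (isoelectronic, higher Z=11 is smaller); F⁻ < O²⁻ (both 10 e⁻, Z=9>8); O²⁻ < S²⁻ (same group, period 2 vs 3).

Si⁴⁺ < Al³⁺ < Mg²⁺ < Na⁺ < F⁻ < O²⁻ < S²⁻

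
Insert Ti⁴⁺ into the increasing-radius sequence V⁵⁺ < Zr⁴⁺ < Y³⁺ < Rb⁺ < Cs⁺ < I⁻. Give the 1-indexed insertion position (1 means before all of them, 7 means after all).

Electron counts and nuclear charges: V⁵⁺ (Z=23, 18 e⁻), Ti⁴⁺ (Z=22, 18 e⁻), Zr⁴⁺ (Z=40, 36 e⁻), Y³⁺ (Z=39, 36 e⁻), Rb⁺ (Z=37, 36 e⁻), Cs⁺ (Z=55, 54 e⁻), I⁻ (Z=53, 54 e⁻). V⁵⁺ < Ti⁴⁺ (both 18 e⁻, Z=23>22); Ti⁴⁺ < Zr⁴⁺ (same group, 1 shell fewer); Zr⁴⁺ < Y³⁺ (isoelectronic, higher Z=40 is smaller); Y³⁺ < Rb⁺ (both 36 e⁻, Z=39>37); Rb⁺ < Cs⁺ (same group, period 5 vs 6); Cs⁺ < I⁻ (both 54 e⁻, Z=55>53).
The complete sequence is V⁵⁺ < Ti⁴⁺ < Zr⁴⁺ < Y³⁺ < Rb⁺ < Cs⁺ < I⁻. Ti⁴⁺ sits at position 2.

2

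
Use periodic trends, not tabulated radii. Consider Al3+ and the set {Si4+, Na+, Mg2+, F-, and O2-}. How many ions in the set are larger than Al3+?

Each ion has 10 electrons. The ranking follows nuclear charge in reverse — greater Z gives a smaller radius. Si4+ (Z=14), Al3+ (Z=13), Mg2+ (Z=12), Na+ (Z=11), F- (Z=9), O2- (Z=8).
Placing each against Al3+: smaller — Si4+; larger — Mg2+, Na+, F-, O2-. Count: 4.

4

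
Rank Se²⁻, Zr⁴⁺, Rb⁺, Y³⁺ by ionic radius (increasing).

Zr⁴⁺ < Y³⁺ < Rb⁺ < Se²⁻

Isoelectronic series (36 e⁻ each). Size is set by nuclear charge: more protons means a smaller ion. Zr⁴⁺ (Z=40), Y³⁺ (Z=39), Rb⁺ (Z=37), Se²⁻ (Z=34).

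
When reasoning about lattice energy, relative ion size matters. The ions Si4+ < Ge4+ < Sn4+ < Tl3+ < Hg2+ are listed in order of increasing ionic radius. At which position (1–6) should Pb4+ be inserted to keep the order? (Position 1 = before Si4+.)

4

First list Z and electron count for each: Si4+ has 10 e⁻ (Z=14), Ge4+ has 28 e⁻ (Z=32), Sn4+ has 46 e⁻ (Z=50), Pb4+ has 78 e⁻ (Z=82), Tl3+ has 78 e⁻ (Z=81), Hg2+ has 78 e⁻ (Z=80). Si4+ < Ge4+ (same group, 1 shell fewer); Ge4+ < Sn4+ (same group, 1 shell fewer); Sn4+ < Pb4+ (same group, period 5 vs 6); Pb4+ < Tl3+ (isoelectronic, higher Z=82 is smaller); Tl3+ < Hg2+ (both 78 e⁻, Z=81>80).
Merged order: Si4+ < Ge4+ < Sn4+ < Pb4+ < Tl3+ < Hg2+ — Pb4+ is number 4.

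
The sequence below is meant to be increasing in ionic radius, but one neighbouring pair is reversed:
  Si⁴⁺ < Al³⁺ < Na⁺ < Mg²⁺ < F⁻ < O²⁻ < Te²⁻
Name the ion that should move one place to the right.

Na⁺

Scanning neighbour by neighbour, only Na⁺/Mg²⁺ violates a trend: they are isoelectronic (10 e⁻) and Mg has more protons than Na (12 vs 11), making Mg²⁺ smaller. That makes Na⁺ the one sitting a position early relative to where it belongs.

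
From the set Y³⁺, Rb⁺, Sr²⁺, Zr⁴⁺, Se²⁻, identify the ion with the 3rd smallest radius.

These species are isoelectronic with 36 electrons. The only difference is the number of protons: Zr⁴⁺ (Z=40), Y³⁺ (Z=39), Sr²⁺ (Z=38), Rb⁺ (Z=37), Se²⁻ (Z=34). The strongest nuclear pull (Zr⁴⁺) gives the smallest ion.
Full ascending order: Zr⁴⁺ < Y³⁺ < Sr²⁺ < Rb⁺ < Se²⁻. Counting from the smallest, position 3 is Sr²⁺.

Sr²⁺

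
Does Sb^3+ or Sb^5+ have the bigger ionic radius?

Sb^3+

For a single element, ionic radius drops as positive charge rises — Sb^5+ < Sb^3+.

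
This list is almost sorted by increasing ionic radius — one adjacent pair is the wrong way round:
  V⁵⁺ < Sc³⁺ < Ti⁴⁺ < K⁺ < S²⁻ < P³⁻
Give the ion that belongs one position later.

Check each adjacent pair. Sc³⁺ and Ti⁴⁺ are reversed: Ti⁴⁺ and Sc³⁺ share 18 electrons; the higher nuclear charge on Ti (Z=22) contracts it more, so Ti⁴⁺ < Sc³⁺. No other neighbouring pair contradicts the periodic trends, so Sc³⁺ is the ion listed too early.

Sc³⁺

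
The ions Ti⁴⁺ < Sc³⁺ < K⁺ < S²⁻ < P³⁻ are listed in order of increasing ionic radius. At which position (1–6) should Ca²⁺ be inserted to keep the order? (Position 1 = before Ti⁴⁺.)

All of these have 18 electrons (isoelectronic). With the same electron cloud, the ion with the most protons pulls it in tightest. Nuclear charges: Ti⁴⁺ (Z=22), Sc³⁺ (Z=21), Ca²⁺ (Z=20), K⁺ (Z=19), S²⁻ (Z=16), P³⁻ (Z=15). Highest Z is smallest.
With Ca²⁺ included the full order is Ti⁴⁺ < Sc³⁺ < Ca²⁺ < K⁺ < S²⁻ < P³⁻, so it takes position 3.

3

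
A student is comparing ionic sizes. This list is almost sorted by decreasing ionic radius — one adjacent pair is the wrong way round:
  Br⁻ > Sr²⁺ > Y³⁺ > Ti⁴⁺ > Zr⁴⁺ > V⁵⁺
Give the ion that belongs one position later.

Compare adjacent ions: both in group 4 with the same charge; Ti⁴⁺ (period 4) has the smaller radius — yet in this decreasing list Ti⁴⁺ sits before Zr⁴⁺. Nothing else is reversed, so Ti⁴⁺ should move one place to the right.

Ti⁴⁺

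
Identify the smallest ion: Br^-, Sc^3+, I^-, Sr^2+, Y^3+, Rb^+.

First list Z and electron count for each: Sc^3+: 18 e⁻, Z=21, Y^3+: 36 e⁻, Z=39, Sr^2+: 36 e⁻, Z=38, Rb^+: 36 e⁻, Z=37, Br^-: 36 e⁻, Z=35, I^-: 54 e⁻, Z=53. Sc^3+ < Y^3+ (same group, period 4 vs 5); Y^3+ < Sr^2+ (isoelectronic, higher Z=39 is smaller); Sr^2+ < Rb^+ (isoelectronic, higher Z=38 is smaller); Rb^+ < Br^- (isoelectronic, higher Z=37 is smaller); Br^- < I^- (same group, period 4 vs 5).

Sc^3+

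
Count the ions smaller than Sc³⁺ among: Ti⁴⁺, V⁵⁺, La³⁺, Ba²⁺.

Tabulating Z and e⁻: V⁵⁺: 18 e⁻, Z=23, Ti⁴⁺: 18 e⁻, Z=22, Sc³⁺: 18 e⁻, Z=21, La³⁺: 54 e⁻, Z=57, Ba²⁺: 54 e⁻, Z=56. V⁵⁺ < Ti⁴⁺ (both 18 e⁻, Z=23>22); Ti⁴⁺ < Sc³⁺ (isoelectronic, higher Z=22 is smaller); Sc³⁺ < La³⁺ (same group, period 4 vs 6); La³⁺ < Ba²⁺ (isoelectronic, higher Z=57 is smaller).
Placing each against Sc³⁺: smaller — V⁵⁺, Ti⁴⁺; larger — La³⁺, Ba²⁺. So 2 are smaller.

2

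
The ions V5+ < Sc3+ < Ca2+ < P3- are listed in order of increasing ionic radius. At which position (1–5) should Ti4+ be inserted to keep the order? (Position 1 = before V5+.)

2

Isoelectronic series (18 e⁻ each). Size is set by nuclear charge: more protons means a smaller ion. V5+ (Z=23), Ti4+ (Z=22), Sc3+ (Z=21), Ca2+ (Z=20), P3- (Z=15).
Merged order: V5+ < Ti4+ < Sc3+ < Ca2+ < P3- — Ti4+ is number 2.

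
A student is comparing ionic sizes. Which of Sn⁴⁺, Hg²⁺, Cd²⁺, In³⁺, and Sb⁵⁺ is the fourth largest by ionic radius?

Work out protons and electrons: Sb⁵⁺ (Z=51, 46 e⁻), Sn⁴⁺ (Z=50, 46 e⁻), In³⁺ (Z=49, 46 e⁻), Cd²⁺ (Z=48, 46 e⁻), Hg²⁺ (Z=80, 78 e⁻). Sb⁵⁺ < Sn⁴⁺ (isoelectronic, higher Z=51 is smaller); Sn⁴⁺ < In³⁺ (isoelectronic, higher Z=50 is smaller); In³⁺ < Cd²⁺ (both 46 e⁻, Z=49>48); Cd²⁺ < Hg²⁺ (same group, 1 shell fewer).
Full ascending order: Sb⁵⁺ < Sn⁴⁺ < In³⁺ < Cd²⁺ < Hg²⁺. Counting from the largest, position 4 is Sn⁴⁺.

Sn⁴⁺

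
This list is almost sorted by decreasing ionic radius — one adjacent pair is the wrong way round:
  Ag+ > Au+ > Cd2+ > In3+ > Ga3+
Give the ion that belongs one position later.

Ag+

Check each adjacent pair. Ag+ and Au+ are reversed: Ag+ and Au+ are in one column with the same charge; the lighter period-5 ion has one fewer shell and is smaller. No other neighbouring pair contradicts the periodic trends, so Ag+ is the ion listed too early.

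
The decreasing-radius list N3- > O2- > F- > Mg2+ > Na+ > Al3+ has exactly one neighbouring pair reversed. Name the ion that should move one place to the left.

The pair Mg2+, Na+ is the wrong way round — they are isoelectronic (10 e⁻) and Mg has more protons than Na (12 vs 11), making Mg2+ smaller. All other adjacent pairs agree with periodic trends, so Na+ is the misplaced ion.

Na+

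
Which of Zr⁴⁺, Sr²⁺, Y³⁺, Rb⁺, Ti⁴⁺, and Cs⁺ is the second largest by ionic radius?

Rb⁺

Work out protons and electrons: Ti⁴⁺ has 18 e⁻ (Z=22), Zr⁴⁺ has 36 e⁻ (Z=40), Y³⁺ has 36 e⁻ (Z=39), Sr²⁺ has 36 e⁻ (Z=38), Rb⁺ has 36 e⁻ (Z=37), Cs⁺ has 54 e⁻ (Z=55). Ti⁴⁺ < Zr⁴⁺ (same group, period 4 vs 5); Zr⁴⁺ < Y³⁺ (isoelectronic, higher Z=40 is smaller); Y³⁺ < Sr²⁺ (both 36 e⁻, Z=39>38); Sr²⁺ < Rb⁺ (isoelectronic, higher Z=38 is smaller); Rb⁺ < Cs⁺ (same group, period 5 vs 6).
That gives Ti⁴⁺ < Zr⁴⁺ < Y³⁺ < Sr²⁺ < Rb⁺ < Cs⁺. From the largest end, number 2 is Rb⁺.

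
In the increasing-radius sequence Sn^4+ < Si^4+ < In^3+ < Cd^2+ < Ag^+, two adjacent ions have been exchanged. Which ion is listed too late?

Si^4+

Compare adjacent ions: same group and charge — period 3 sits above period 5, so Si^4+ is smaller — yet in this increasing list Sn^4+ sits before Si^4+. Nothing else is reversed, so Si^4+ should move one place to the left.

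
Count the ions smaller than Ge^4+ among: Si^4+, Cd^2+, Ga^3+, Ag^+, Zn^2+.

Tabulating Z and e⁻: Si^4+: 10 e⁻, Z=14, Ge^4+: 28 e⁻, Z=32, Ga^3+: 28 e⁻, Z=31, Zn^2+: 28 e⁻, Z=30, Cd^2+: 46 e⁻, Z=48, Ag^+: 46 e⁻, Z=47. Si^4+ < Ge^4+ (same group, 1 shell fewer); Ge^4+ < Ga^3+ (both 28 e⁻, Z=32>31); Ga^3+ < Zn^2+ (both 28 e⁻, Z=31>30); Zn^2+ < Cd^2+ (same group, period 4 vs 5); Cd^2+ < Ag^+ (isoelectronic, higher Z=48 is smaller).
Placing each against Ge^4+: smaller — Si^4+; larger — Ga^3+, Zn^2+, Cd^2+, Ag^+. Count: 1.

1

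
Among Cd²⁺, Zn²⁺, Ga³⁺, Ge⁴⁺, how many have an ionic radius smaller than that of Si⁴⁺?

First list Z and electron count for each: Si⁴⁺ has 10 e⁻ (Z=14), Ge⁴⁺ has 28 e⁻ (Z=32), Ga³⁺ has 28 e⁻ (Z=31), Zn²⁺ has 28 e⁻ (Z=30), Cd²⁺ has 46 e⁻ (Z=48). Si⁴⁺ < Ge⁴⁺ (same group, period 3 vs 4); Ge⁴⁺ < Ga³⁺ (isoelectronic, higher Z=32 is smaller); Ga³⁺ < Zn²⁺ (both 28 e⁻, Z=31>30); Zn²⁺ < Cd²⁺ (same group, 1 shell fewer).
Relative to Si⁴⁺, the ions that are smaller are none. That's 0.

0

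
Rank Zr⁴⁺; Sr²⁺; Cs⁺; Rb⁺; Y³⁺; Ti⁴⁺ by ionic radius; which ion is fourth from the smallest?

Tabulating Z and e⁻: Ti⁴⁺: 18 e⁻, Z=22, Zr⁴⁺: 36 e⁻, Z=40, Y³⁺: 36 e⁻, Z=39, Sr²⁺: 36 e⁻, Z=38, Rb⁺: 36 e⁻, Z=37, Cs⁺: 54 e⁻, Z=55. Ti⁴⁺ < Zr⁴⁺ (same group, 1 shell fewer); Zr⁴⁺ < Y³⁺ (both 36 e⁻, Z=40>39); Y³⁺ < Sr²⁺ (isoelectronic, higher Z=39 is smaller); Sr²⁺ < Rb⁺ (isoelectronic, higher Z=38 is smaller); Rb⁺ < Cs⁺ (same group, period 5 vs 6).
Ordering: Ti⁴⁺ < Zr⁴⁺ < Y³⁺ < Sr²⁺ < Rb⁺ < Cs⁺. The fourth smallest is Sr²⁺.

Sr²⁺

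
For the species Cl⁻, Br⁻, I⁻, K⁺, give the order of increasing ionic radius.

K⁺ < Cl⁻ < Br⁻ < I⁻

Tabulating Z and e⁻: K⁺ has 18 e⁻ (Z=19), Cl⁻ has 18 e⁻ (Z=17), Br⁻ has 36 e⁻ (Z=35), I⁻ has 54 e⁻ (Z=53). K⁺ < Cl⁻ (both 18 e⁻, Z=19>17); Cl⁻ < Br⁻ (same group, 1 shell fewer); Br⁻ < I⁻ (same group, 1 shell fewer).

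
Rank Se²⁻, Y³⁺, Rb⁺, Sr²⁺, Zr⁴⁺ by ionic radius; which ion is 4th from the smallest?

Rb⁺

Each ion has 36 electrons. The ranking follows nuclear charge in reverse — greater Z gives a smaller radius. Zr⁴⁺ (Z=40), Y³⁺ (Z=39), Sr²⁺ (Z=38), Rb⁺ (Z=37), Se²⁻ (Z=34).
Full ascending order: Zr⁴⁺ < Y³⁺ < Sr²⁺ < Rb⁺ < Se²⁻. Counting from the smallest, position 4 is Rb⁺.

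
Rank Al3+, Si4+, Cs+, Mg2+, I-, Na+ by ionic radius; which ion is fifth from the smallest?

Tabulating Z and e⁻: Si4+ has 10 e⁻ (Z=14), Al3+ has 10 e⁻ (Z=13), Mg2+ has 10 e⁻ (Z=12), Na+ has 10 e⁻ (Z=11), Cs+ has 54 e⁻ (Z=55), I- has 54 e⁻ (Z=53). Si4+ < Al3+ (both 10 e⁻, Z=14>13); Al3+ < Mg2+ (both 10 e⁻, Z=13>12); Mg2+ < Na+ (isoelectronic, higher Z=12 is smaller); Na+ < Cs+ (same group, 3 shells fewer); Cs+ < I- (isoelectronic, higher Z=55 is smaller).
So the order is Si4+ < Al3+ < Mg2+ < Na+ < Cs+ < I-; the 5th-smallest ion is Cs+.

Cs+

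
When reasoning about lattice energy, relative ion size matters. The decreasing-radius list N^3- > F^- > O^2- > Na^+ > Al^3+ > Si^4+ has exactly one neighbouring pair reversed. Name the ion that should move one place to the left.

O^2-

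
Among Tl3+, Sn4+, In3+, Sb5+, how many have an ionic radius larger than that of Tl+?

First list Z and electron count for each: Sb5+ has 46 e⁻ (Z=51), Sn4+ has 46 e⁻ (Z=50), In3+ has 46 e⁻ (Z=49), Tl3+ has 78 e⁻ (Z=81), Tl+ has 80 e⁻ (Z=81). Sb5+ < Sn4+ (isoelectronic, higher Z=51 is smaller); Sn4+ < In3+ (both 46 e⁻, Z=50>49); In3+ < Tl3+ (same group, period 5 vs 6); Tl3+ < Tl+ (same element, +3 vs +1).
Placing each against Tl+: smaller — Sb5+, Sn4+, In3+, Tl3+; larger — none. That's 0.

0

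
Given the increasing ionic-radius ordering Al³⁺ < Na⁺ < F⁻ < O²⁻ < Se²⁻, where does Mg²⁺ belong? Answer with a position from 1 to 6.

2

Al³⁺ has 10 e⁻ (Z=13), Mg²⁺ has 10 e⁻ (Z=12), Na⁺ has 10 e⁻ (Z=11), F⁻ has 10 e⁻ (Z=9), O²⁻ has 10 e⁻ (Z=8), Se²⁻ has 36 e⁻ (Z=34). Al³⁺ < Mg²⁺ (isoelectronic, higher Z=13 is smaller); Mg²⁺ < Na⁺ (both 10 e⁻, Z=12>11); Na⁺ < F⁻ (isoelectronic, higher Z=11 is smaller); F⁻ < O²⁻ (both 10 e⁻, Z=9>8); O²⁻ < Se²⁻ (same group, period 2 vs 4).
Putting Mg²⁺ in gives Al³⁺ < Mg²⁺ < Na⁺ < F⁻ < O²⁻ < Se²⁻; it lands at slot 2.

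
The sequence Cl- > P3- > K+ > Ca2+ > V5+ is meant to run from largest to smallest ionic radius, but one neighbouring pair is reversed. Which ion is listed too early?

Cl-

Scanning neighbour by neighbour, only Cl-/P3- violates a trend: both have 18 electrons but Z(Cl)=17 > Z(P)=15, so Cl- should be the smaller of the two. That makes Cl- the one sitting a position early relative to where it belongs.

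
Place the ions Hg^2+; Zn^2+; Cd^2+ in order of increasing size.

All are in the same group with charge +2. Radius grows down the group as n (the outermost shell) increases.

Zn^2+ < Cd^2+ < Hg^2+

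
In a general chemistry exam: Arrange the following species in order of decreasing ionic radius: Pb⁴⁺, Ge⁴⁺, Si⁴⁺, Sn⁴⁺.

Pb⁴⁺ > Sn⁴⁺ > Ge⁴⁺ > Si⁴⁺

These ions sit in one column with identical charge. Each step down the periodic table adds a principal shell, increasing the radius.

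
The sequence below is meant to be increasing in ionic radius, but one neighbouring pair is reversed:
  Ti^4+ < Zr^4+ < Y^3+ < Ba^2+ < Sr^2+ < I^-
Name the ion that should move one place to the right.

Ba^2+

Scanning neighbour by neighbour, only Ba^2+/Sr^2+ violates a trend: both in group 2 with the same charge; Sr^2+ (period 5) has the smaller radius. That makes Ba^2+ the one sitting a position early relative to where it belongs.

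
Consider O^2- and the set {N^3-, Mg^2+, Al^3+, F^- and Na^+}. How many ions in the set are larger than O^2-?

Each ion has 10 electrons. The ranking follows nuclear charge in reverse — greater Z gives a smaller radius. Al^3+ (Z=13), Mg^2+ (Z=12), Na^+ (Z=11), F^- (Z=9), O^2- (Z=8), N^3- (Z=7).
Relative to O^2-, the ions that are larger are N^3-. That's 1.

1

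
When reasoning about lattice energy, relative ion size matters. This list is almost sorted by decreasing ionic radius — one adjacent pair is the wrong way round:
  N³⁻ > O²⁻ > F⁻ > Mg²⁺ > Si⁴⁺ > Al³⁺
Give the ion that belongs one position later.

Check each adjacent pair. Si⁴⁺ and Al³⁺ are reversed: Si⁴⁺ and Al³⁺ share 10 electrons; the higher nuclear charge on Si (Z=14) contracts it more, so Si⁴⁺ < Al³⁺. No other neighbouring pair contradicts the periodic trends, so Si⁴⁺ is the ion listed too early.

Si⁴⁺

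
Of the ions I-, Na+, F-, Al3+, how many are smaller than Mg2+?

Electron counts and nuclear charges: Al3+: 10 e⁻, Z=13, Mg2+: 10 e⁻, Z=12, Na+: 10 e⁻, Z=11, F-: 10 e⁻, Z=9, I-: 54 e⁻, Z=53. Al3+ < Mg2+ (both 10 e⁻, Z=13>12); Mg2+ < Na+ (isoelectronic, higher Z=12 is smaller); Na+ < F- (both 10 e⁻, Z=11>9); F- < I- (same group, 3 shells fewer).
Placing each against Mg2+: smaller — Al3+; larger — Na+, F-, I-. That's 1.

1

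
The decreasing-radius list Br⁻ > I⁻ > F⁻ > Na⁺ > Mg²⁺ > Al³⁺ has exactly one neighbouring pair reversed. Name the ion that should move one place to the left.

I⁻

Check each adjacent pair. Br⁻ and I⁻ are reversed: Br⁻ and I⁻ are in one column with the same charge; the lighter period-4 ion has one fewer shell and is smaller. No other neighbouring pair contradicts the periodic trends, so I⁻ is the ion listed too late.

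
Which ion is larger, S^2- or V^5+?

S^2-

All of these have 18 electrons (isoelectronic). With the same electron cloud, the ion with the most protons pulls it in tightest. Nuclear charges: V^5+ (Z=23), S^2- (Z=16). Highest Z is smallest.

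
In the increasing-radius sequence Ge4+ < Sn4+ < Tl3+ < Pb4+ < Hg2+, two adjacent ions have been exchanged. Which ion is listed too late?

Pb4+

The pair Tl3+, Pb4+ is the wrong way round — both have 78 electrons but Z(Pb)=82 > Z(Tl)=81, so Pb4+ should be the smaller of the two. All other adjacent pairs agree with periodic trends, so Pb4+ is the misplaced ion.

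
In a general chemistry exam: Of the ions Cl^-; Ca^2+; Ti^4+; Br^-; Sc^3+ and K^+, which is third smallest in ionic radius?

Ca^2+

Tabulating Z and e⁻: Ti^4+ (Z=22, 18 e⁻), Sc^3+ (Z=21, 18 e⁻), Ca^2+ (Z=20, 18 e⁻), K^+ (Z=19, 18 e⁻), Cl^- (Z=17, 18 e⁻), Br^- (Z=35, 36 e⁻). Ti^4+ < Sc^3+ (isoelectronic, higher Z=22 is smaller); Sc^3+ < Ca^2+ (isoelectronic, higher Z=21 is smaller); Ca^2+ < K^+ (isoelectronic, higher Z=20 is smaller); K^+ < Cl^- (both 18 e⁻, Z=19>17); Cl^- < Br^- (same group, 1 shell fewer).
Full ascending order: Ti^4+ < Sc^3+ < Ca^2+ < K^+ < Cl^- < Br^-. Counting from the smallest, position 3 is Ca^2+.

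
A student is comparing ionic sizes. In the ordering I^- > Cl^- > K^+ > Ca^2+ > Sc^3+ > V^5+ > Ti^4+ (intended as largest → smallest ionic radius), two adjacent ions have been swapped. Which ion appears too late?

Ti^4+

Compare adjacent ions: V^5+ and Ti^4+ share 18 electrons; the higher nuclear charge on V (Z=23) contracts it more, so V^5+ < Ti^4+ — yet in this decreasing list V^5+ sits before Ti^4+. Nothing else is reversed, so Ti^4+ should move one place to the left.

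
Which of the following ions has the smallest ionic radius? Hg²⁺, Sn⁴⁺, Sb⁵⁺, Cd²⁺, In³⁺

Electron counts and nuclear charges: Sb⁵⁺ has 46 e⁻ (Z=51), Sn⁴⁺ has 46 e⁻ (Z=50), In³⁺ has 46 e⁻ (Z=49), Cd²⁺ has 46 e⁻ (Z=48), Hg²⁺ has 78 e⁻ (Z=80). Sb⁵⁺ < Sn⁴⁺ (isoelectronic, higher Z=51 is smaller); Sn⁴⁺ < In³⁺ (both 46 e⁻, Z=50>49); In³⁺ < Cd²⁺ (both 46 e⁻, Z=49>48); Cd²⁺ < Hg²⁺ (same group, 1 shell fewer).

Sb⁵⁺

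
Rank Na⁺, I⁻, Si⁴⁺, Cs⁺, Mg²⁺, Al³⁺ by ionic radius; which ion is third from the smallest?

Mg²⁺

Work out protons and electrons: Si⁴⁺ has 10 e⁻ (Z=14), Al³⁺ has 10 e⁻ (Z=13), Mg²⁺ has 10 e⁻ (Z=12), Na⁺ has 10 e⁻ (Z=11), Cs⁺ has 54 e⁻ (Z=55), I⁻ has 54 e⁻ (Z=53). Si⁴⁺ < Al³⁺ (isoelectronic, higher Z=14 is smaller); Al³⁺ < Mg²⁺ (isoelectronic, higher Z=13 is smaller); Mg²⁺ < Na⁺ (both 10 e⁻, Z=12>11); Na⁺ < Cs⁺ (same group, period 3 vs 6); Cs⁺ < I⁻ (isoelectronic, higher Z=55 is smaller).
Ordering: Si⁴⁺ < Al³⁺ < Mg²⁺ < Na⁺ < Cs⁺ < I⁻. The third smallest is Mg²⁺.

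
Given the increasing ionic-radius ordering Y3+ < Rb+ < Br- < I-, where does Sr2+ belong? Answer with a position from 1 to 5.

2

First list Z and electron count for each: Y3+: 36 e⁻, Z=39, Sr2+: 36 e⁻, Z=38, Rb+: 36 e⁻, Z=37, Br-: 36 e⁻, Z=35, I-: 54 e⁻, Z=53. Y3+ < Sr2+ (both 36 e⁻, Z=39>38); Sr2+ < Rb+ (isoelectronic, higher Z=38 is smaller); Rb+ < Br- (both 36 e⁻, Z=37>35); Br- < I- (same group, 1 shell fewer).
Putting Sr2+ in gives Y3+ < Sr2+ < Rb+ < Br- < I-; it lands at slot 2.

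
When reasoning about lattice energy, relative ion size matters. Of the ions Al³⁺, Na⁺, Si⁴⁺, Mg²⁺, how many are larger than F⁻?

0

These species are isoelectronic with 10 electrons. The only difference is the number of protons: Si⁴⁺ (Z=14), Al³⁺ (Z=13), Mg²⁺ (Z=12), Na⁺ (Z=11), F⁻ (Z=9). The strongest nuclear pull (Si⁴⁺) gives the smallest ion.
Relative to F⁻, the ions that are larger are none. That's 0.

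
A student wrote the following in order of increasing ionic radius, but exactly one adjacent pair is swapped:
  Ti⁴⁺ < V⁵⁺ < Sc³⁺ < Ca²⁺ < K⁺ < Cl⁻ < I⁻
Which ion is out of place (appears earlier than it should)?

Ti⁴⁺

Scanning neighbour by neighbour, only Ti⁴⁺/V⁵⁺ violates a trend: they are isoelectronic (18 e⁻) and V has more protons than Ti (23 vs 22), making V⁵⁺ smaller. That makes Ti⁴⁺ the one sitting a position early relative to where it belongs.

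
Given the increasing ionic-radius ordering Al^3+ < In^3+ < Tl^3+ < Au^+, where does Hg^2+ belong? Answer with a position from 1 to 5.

4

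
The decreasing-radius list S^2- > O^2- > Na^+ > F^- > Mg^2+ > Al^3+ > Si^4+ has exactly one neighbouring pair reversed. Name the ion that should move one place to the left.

F^-

Compare adjacent ions: Na^+ and F^- share 10 electrons; the higher nuclear charge on Na (Z=11) contracts it more, so Na^+ < F^- — yet in this decreasing list Na^+ sits before F^-. Nothing else is reversed, so F^- should move one place to the left.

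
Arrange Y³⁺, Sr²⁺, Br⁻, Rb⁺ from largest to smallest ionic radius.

All of these have 36 electrons (isoelectronic). With the same electron cloud, the ion with the most protons pulls it in tightest. Nuclear charges: Y³⁺ (Z=39), Sr²⁺ (Z=38), Rb⁺ (Z=37), Br⁻ (Z=35). Highest Z is smallest.

Br⁻ > Rb⁺ > Sr²⁺ > Y³⁺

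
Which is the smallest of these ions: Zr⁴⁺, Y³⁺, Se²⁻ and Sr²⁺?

Zr⁴⁺

Each ion has 36 electrons. The ranking follows nuclear charge in reverse — greater Z gives a smaller radius. Zr⁴⁺ (Z=40), Y³⁺ (Z=39), Sr²⁺ (Z=38), Se²⁻ (Z=34).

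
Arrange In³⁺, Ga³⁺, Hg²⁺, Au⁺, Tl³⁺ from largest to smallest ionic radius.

Au⁺ > Hg²⁺ > Tl³⁺ > In³⁺ > Ga³⁺

Electron counts and nuclear charges: Ga³⁺ (Z=31, 28 e⁻), In³⁺ (Z=49, 46 e⁻), Tl³⁺ (Z=81, 78 e⁻), Hg²⁺ (Z=80, 78 e⁻), Au⁺ (Z=79, 78 e⁻). Ga³⁺ < In³⁺ (same group, period 4 vs 5); In³⁺ < Tl³⁺ (same group, period 5 vs 6); Tl³⁺ < Hg²⁺ (both 78 e⁻, Z=81>80); Hg²⁺ < Au⁺ (both 78 e⁻, Z=80>79).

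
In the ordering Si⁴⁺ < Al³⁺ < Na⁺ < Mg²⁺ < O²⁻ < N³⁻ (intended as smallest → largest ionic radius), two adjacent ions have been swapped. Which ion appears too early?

Na⁺

Check each adjacent pair. Na⁺ and Mg²⁺ are reversed: they are isoelectronic (10 e⁻) and Mg has more protons than Na (12 vs 11), making Mg²⁺ smaller. No other neighbouring pair contradicts the periodic trends, so Na⁺ is the ion listed too early.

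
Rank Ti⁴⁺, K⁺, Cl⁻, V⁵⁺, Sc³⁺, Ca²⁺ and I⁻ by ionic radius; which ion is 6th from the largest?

First list Z and electron count for each: V⁵⁺: 18 e⁻, Z=23, Ti⁴⁺: 18 e⁻, Z=22, Sc³⁺: 18 e⁻, Z=21, Ca²⁺: 18 e⁻, Z=20, K⁺: 18 e⁻, Z=19, Cl⁻: 18 e⁻, Z=17, I⁻: 54 e⁻, Z=53. V⁵⁺ < Ti⁴⁺ (both 18 e⁻, Z=23>22); Ti⁴⁺ < Sc³⁺ (both 18 e⁻, Z=22>21); Sc³⁺ < Ca²⁺ (both 18 e⁻, Z=21>20); Ca²⁺ < K⁺ (both 18 e⁻, Z=20>19); K⁺ < Cl⁻ (isoelectronic, higher Z=19 is smaller); Cl⁻ < I⁻ (same group, 2 shells fewer).
Full ascending order: V⁵⁺ < Ti⁴⁺ < Sc³⁺ < Ca²⁺ < K⁺ < Cl⁻ < I⁻. Counting from the largest, position 6 is Ti⁴⁺.

Ti⁴⁺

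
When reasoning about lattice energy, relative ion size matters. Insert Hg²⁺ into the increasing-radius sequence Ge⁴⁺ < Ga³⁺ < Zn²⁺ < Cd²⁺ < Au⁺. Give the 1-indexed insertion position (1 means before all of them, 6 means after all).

First list Z and electron count for each: Ge⁴⁺: 28 e⁻, Z=32, Ga³⁺: 28 e⁻, Z=31, Zn²⁺: 28 e⁻, Z=30, Cd²⁺: 46 e⁻, Z=48, Hg²⁺: 78 e⁻, Z=80, Au⁺: 78 e⁻, Z=79. Ge⁴⁺ < Ga³⁺ (isoelectronic, higher Z=32 is smaller); Ga³⁺ < Zn²⁺ (both 28 e⁻, Z=31>30); Zn²⁺ < Cd²⁺ (same group, 1 shell fewer); Cd²⁺ < Hg²⁺ (same group, 1 shell fewer); Hg²⁺ < Au⁺ (isoelectronic, higher Z=80 is smaller).
The complete sequence is Ge⁴⁺ < Ga³⁺ < Zn²⁺ < Cd²⁺ < Hg²⁺ < Au⁺. Hg²⁺ sits at position 5.

5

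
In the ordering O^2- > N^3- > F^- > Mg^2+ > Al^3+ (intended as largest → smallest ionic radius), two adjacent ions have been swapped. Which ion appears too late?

N^3-

Check each adjacent pair. O^2- and N^3- are reversed: O^2- and N^3- share 10 electrons; the higher nuclear charge on O (Z=8) contracts it more, so O^2- < N^3-. No other neighbouring pair contradicts the periodic trends, so N^3- is the ion listed too late.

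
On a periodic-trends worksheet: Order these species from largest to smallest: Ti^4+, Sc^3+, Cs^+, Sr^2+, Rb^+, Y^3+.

Cs^+ > Rb^+ > Sr^2+ > Y^3+ > Sc^3+ > Ti^4+

Ti^4+ (Z=22, 18 e⁻), Sc^3+ (Z=21, 18 e⁻), Y^3+ (Z=39, 36 e⁻), Sr^2+ (Z=38, 36 e⁻), Rb^+ (Z=37, 36 e⁻), Cs^+ (Z=55, 54 e⁻). Ti^4+ < Sc^3+ (isoelectronic, higher Z=22 is smaller); Sc^3+ < Y^3+ (same group, period 4 vs 5); Y^3+ < Sr^2+ (both 36 e⁻, Z=39>38); Sr^2+ < Rb^+ (isoelectronic, higher Z=38 is smaller); Rb^+ < Cs^+ (same group, period 5 vs 6).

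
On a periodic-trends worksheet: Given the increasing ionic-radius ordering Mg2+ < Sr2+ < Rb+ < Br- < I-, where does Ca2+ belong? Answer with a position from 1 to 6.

Tabulating Z and e⁻: Mg2+ (Z=12, 10 e⁻), Ca2+ (Z=20, 18 e⁻), Sr2+ (Z=38, 36 e⁻), Rb+ (Z=37, 36 e⁻), Br- (Z=35, 36 e⁻), I- (Z=53, 54 e⁻). Mg2+ < Ca2+ (same group, 1 shell fewer); Ca2+ < Sr2+ (same group, 1 shell fewer); Sr2+ < Rb+ (isoelectronic, higher Z=38 is smaller); Rb+ < Br- (isoelectronic, higher Z=37 is smaller); Br- < I- (same group, 1 shell fewer).
The complete sequence is Mg2+ < Ca2+ < Sr2+ < Rb+ < Br- < I-. Ca2+ sits at position 2.

2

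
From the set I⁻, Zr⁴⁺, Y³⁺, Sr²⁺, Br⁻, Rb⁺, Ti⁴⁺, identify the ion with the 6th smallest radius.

Tabulating Z and e⁻: Ti⁴⁺: 18 e⁻, Z=22, Zr⁴⁺: 36 e⁻, Z=40, Y³⁺: 36 e⁻, Z=39, Sr²⁺: 36 e⁻, Z=38, Rb⁺: 36 e⁻, Z=37, Br⁻: 36 e⁻, Z=35, I⁻: 54 e⁻, Z=53. Ti⁴⁺ < Zr⁴⁺ (same group, 1 shell fewer); Zr⁴⁺ < Y³⁺ (isoelectronic, higher Z=40 is smaller); Y³⁺ < Sr²⁺ (both 36 e⁻, Z=39>38); Sr²⁺ < Rb⁺ (both 36 e⁻, Z=38>37); Rb⁺ < Br⁻ (isoelectronic, higher Z=37 is smaller); Br⁻ < I⁻ (same group, period 4 vs 5).
Ordering: Ti⁴⁺ < Zr⁴⁺ < Y³⁺ < Sr²⁺ < Rb⁺ < Br⁻ < I⁻. The 6th smallest is Br⁻.

Br⁻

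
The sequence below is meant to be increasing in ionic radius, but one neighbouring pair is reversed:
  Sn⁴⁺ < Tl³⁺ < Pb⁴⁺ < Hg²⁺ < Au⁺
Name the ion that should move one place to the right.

The pair Tl³⁺, Pb⁴⁺ is the wrong way round — they are isoelectronic (78 e⁻) and Pb has more protons than Tl (82 vs 81), making Pb⁴⁺ smaller. All other adjacent pairs agree with periodic trends, so Tl³⁺ is the misplaced ion.

Tl³⁺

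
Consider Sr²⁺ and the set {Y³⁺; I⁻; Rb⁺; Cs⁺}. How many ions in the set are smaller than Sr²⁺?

1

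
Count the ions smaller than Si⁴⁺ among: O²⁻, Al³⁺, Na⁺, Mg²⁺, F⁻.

These species are isoelectronic with 10 electrons. The only difference is the number of protons: Si⁴⁺ (Z=14), Al³⁺ (Z=13), Mg²⁺ (Z=12), Na⁺ (Z=11), F⁻ (Z=9), O²⁻ (Z=8). The strongest nuclear pull (Si⁴⁺) gives the smallest ion.
Relative to Si⁴⁺, the ions that are smaller are none. That's 0.

0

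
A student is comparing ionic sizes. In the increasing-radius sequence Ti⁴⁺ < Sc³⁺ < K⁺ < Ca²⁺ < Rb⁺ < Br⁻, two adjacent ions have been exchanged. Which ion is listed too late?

Ca²⁺

Check each adjacent pair. K⁺ and Ca²⁺ are reversed: both have 18 electrons but Z(Ca)=20 > Z(K)=19, so Ca²⁺ should be the smaller of the two. No other neighbouring pair contradicts the periodic trends, so Ca²⁺ is the ion listed too late.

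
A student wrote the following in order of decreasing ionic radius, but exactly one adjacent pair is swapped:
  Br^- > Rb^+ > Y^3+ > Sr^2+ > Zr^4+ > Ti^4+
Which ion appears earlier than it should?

Y^3+

Scanning neighbour by neighbour, only Y^3+/Sr^2+ violates a trend: they are isoelectronic (36 e⁻) and Y has more protons than Sr (39 vs 38), making Y^3+ smaller. That makes Y^3+ the one sitting a position early relative to where it belongs.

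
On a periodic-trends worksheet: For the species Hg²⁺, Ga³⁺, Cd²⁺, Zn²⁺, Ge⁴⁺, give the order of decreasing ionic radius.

Hg²⁺ > Cd²⁺ > Zn²⁺ > Ga³⁺ > Ge⁴⁺

First list Z and electron count for each: Ge⁴⁺ (Z=32, 28 e⁻), Ga³⁺ (Z=31, 28 e⁻), Zn²⁺ (Z=30, 28 e⁻), Cd²⁺ (Z=48, 46 e⁻), Hg²⁺ (Z=80, 78 e⁻). Ge⁴⁺ < Ga³⁺ (isoelectronic, higher Z=32 is smaller); Ga³⁺ < Zn²⁺ (both 28 e⁻, Z=31>30); Zn²⁺ < Cd²⁺ (same group, period 4 vs 5); Cd²⁺ < Hg²⁺ (same group, period 5 vs 6).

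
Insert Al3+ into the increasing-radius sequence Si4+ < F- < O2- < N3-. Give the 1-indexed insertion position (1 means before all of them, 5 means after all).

Each ion has 10 electrons. The ranking follows nuclear charge in reverse — greater Z gives a smaller radius. Si4+ (Z=14), Al3+ (Z=13), F- (Z=9), O2- (Z=8), N3- (Z=7).
The complete sequence is Si4+ < Al3+ < F- < O2- < N3-. Al3+ sits at position 2.

2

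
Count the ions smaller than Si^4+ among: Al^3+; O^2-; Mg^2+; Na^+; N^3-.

0

All of these have 10 electrons (isoelectronic). With the same electron cloud, the ion with the most protons pulls it in tightest. Nuclear charges: Si^4+ (Z=14), Al^3+ (Z=13), Mg^2+ (Z=12), Na^+ (Z=11), O^2- (Z=8), N^3- (Z=7). Highest Z is smallest.
Placing each against Si^4+: smaller — none; larger — Al^3+, Mg^2+, Na^+, O^2-, N^3-. Count: 0.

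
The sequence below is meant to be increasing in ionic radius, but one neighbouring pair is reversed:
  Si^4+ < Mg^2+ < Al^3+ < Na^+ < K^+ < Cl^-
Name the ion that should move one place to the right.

Mg^2+

The pair Mg^2+, Al^3+ is the wrong way round — both have 10 electrons but Z(Al)=13 > Z(Mg)=12, so Al^3+ should be the smaller of the two. All other adjacent pairs agree with periodic trends, so Mg^2+ is the misplaced ion.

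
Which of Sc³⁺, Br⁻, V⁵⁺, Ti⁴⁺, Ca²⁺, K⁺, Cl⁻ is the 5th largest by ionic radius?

Sc³⁺

First list Z and electron count for each: V⁵⁺: 18 e⁻, Z=23, Ti⁴⁺: 18 e⁻, Z=22, Sc³⁺: 18 e⁻, Z=21, Ca²⁺: 18 e⁻, Z=20, K⁺: 18 e⁻, Z=19, Cl⁻: 18 e⁻, Z=17, Br⁻: 36 e⁻, Z=35. V⁵⁺ < Ti⁴⁺ (both 18 e⁻, Z=23>22); Ti⁴⁺ < Sc³⁺ (both 18 e⁻, Z=22>21); Sc³⁺ < Ca²⁺ (both 18 e⁻, Z=21>20); Ca²⁺ < K⁺ (both 18 e⁻, Z=20>19); K⁺ < Cl⁻ (isoelectronic, higher Z=19 is smaller); Cl⁻ < Br⁻ (same group, period 3 vs 4).
Ordering: V⁵⁺ < Ti⁴⁺ < Sc³⁺ < Ca²⁺ < K⁺ < Cl⁻ < Br⁻. The 5th largest is Sc³⁺.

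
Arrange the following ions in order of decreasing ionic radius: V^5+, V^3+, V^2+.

V^2+ > V^3+ > V^5+

For a single element, ionic radius drops as positive charge rises — V^5+ < V^2+.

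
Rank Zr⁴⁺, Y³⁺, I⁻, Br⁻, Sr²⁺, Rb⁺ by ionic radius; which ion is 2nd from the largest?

Br⁻

Tabulating Z and e⁻: Zr⁴⁺ has 36 e⁻ (Z=40), Y³⁺ has 36 e⁻ (Z=39), Sr²⁺ has 36 e⁻ (Z=38), Rb⁺ has 36 e⁻ (Z=37), Br⁻ has 36 e⁻ (Z=35), I⁻ has 54 e⁻ (Z=53). Zr⁴⁺ < Y³⁺ (isoelectronic, higher Z=40 is smaller); Y³⁺ < Sr²⁺ (both 36 e⁻, Z=39>38); Sr²⁺ < Rb⁺ (isoelectronic, higher Z=38 is smaller); Rb⁺ < Br⁻ (isoelectronic, higher Z=37 is smaller); Br⁻ < I⁻ (same group, period 4 vs 5).
That gives Zr⁴⁺ < Y³⁺ < Sr²⁺ < Rb⁺ < Br⁻ < I⁻. From the largest end, number 2 is Br⁻.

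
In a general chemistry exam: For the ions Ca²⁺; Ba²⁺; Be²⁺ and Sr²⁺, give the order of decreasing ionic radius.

Same group, same charge. Going down the group adds an extra shell of electrons, so the ion gets larger: Be²⁺ is highest in the group and smallest.

Ba²⁺ > Sr²⁺ > Ca²⁺ > Be²⁺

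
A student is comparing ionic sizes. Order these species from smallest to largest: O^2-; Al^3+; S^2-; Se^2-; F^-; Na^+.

Al^3+ < Na^+ < F^- < O^2- < S^2- < Se^2-

Tabulating Z and e⁻: Al^3+ has 10 e⁻ (Z=13), Na^+ has 10 e⁻ (Z=11), F^- has 10 e⁻ (Z=9), O^2- has 10 e⁻ (Z=8), S^2- has 18 e⁻ (Z=16), Se^2- has 36 e⁻ (Z=34). Al^3+ < Na^+ (both 10 e⁻, Z=13>11); Na^+ < F^- (both 10 e⁻, Z=11>9); F^- < O^2- (both 10 e⁻, Z=9>8); O^2- < S^2- (same group, 1 shell fewer); S^2- < Se^2- (same group, 1 shell fewer).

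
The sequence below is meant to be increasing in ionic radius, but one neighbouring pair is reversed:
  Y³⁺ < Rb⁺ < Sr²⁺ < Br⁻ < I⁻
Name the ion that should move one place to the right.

Rb⁺

Compare adjacent ions: Sr²⁺ and Rb⁺ share 36 electrons; the higher nuclear charge on Sr (Z=38) contracts it more, so Sr²⁺ < Rb⁺ — yet in this increasing list Rb⁺ sits before Sr²⁺. Nothing else is reversed, so Rb⁺ should move one place to the right.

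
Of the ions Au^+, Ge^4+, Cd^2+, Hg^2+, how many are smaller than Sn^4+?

First list Z and electron count for each: Ge^4+: 28 e⁻, Z=32, Sn^4+: 46 e⁻, Z=50, Cd^2+: 46 e⁻, Z=48, Hg^2+: 78 e⁻, Z=80, Au^+: 78 e⁻, Z=79. Ge^4+ < Sn^4+ (same group, period 4 vs 5); Sn^4+ < Cd^2+ (both 46 e⁻, Z=50>48); Cd^2+ < Hg^2+ (same group, 1 shell fewer); Hg^2+ < Au^+ (isoelectronic, higher Z=80 is smaller).
Ordering all of them (including Sn^4+) by radius gives Ge^4+ < Sn^4+ < Cd^2+ < Hg^2+ < Au^+. So 1 is smaller.

1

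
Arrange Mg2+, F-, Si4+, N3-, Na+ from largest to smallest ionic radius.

These species are isoelectronic with 10 electrons. The only difference is the number of protons: Si4+ (Z=14), Mg2+ (Z=12), Na+ (Z=11), F- (Z=9), N3- (Z=7). The strongest nuclear pull (Si4+) gives the smallest ion.

N3- > F- > Na+ > Mg2+ > Si4+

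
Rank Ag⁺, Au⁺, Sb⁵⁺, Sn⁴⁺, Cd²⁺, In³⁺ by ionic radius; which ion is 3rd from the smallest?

In³⁺

Sb⁵⁺ has 46 e⁻ (Z=51), Sn⁴⁺ has 46 e⁻ (Z=50), In³⁺ has 46 e⁻ (Z=49), Cd²⁺ has 46 e⁻ (Z=48), Ag⁺ has 46 e⁻ (Z=47), Au⁺ has 78 e⁻ (Z=79). Sb⁵⁺ < Sn⁴⁺ (both 46 e⁻, Z=51>50); Sn⁴⁺ < In³⁺ (isoelectronic, higher Z=50 is smaller); In³⁺ < Cd²⁺ (both 46 e⁻, Z=49>48); Cd²⁺ < Ag⁺ (isoelectronic, higher Z=48 is smaller); Ag⁺ < Au⁺ (same group, 1 shell fewer).
Ordering: Sb⁵⁺ < Sn⁴⁺ < In³⁺ < Cd²⁺ < Ag⁺ < Au⁺. The 3rd smallest is In³⁺.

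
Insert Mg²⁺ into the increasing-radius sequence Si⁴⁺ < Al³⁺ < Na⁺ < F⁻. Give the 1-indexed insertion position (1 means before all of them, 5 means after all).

Each ion has 10 electrons. The ranking follows nuclear charge in reverse — greater Z gives a smaller radius. Si⁴⁺ (Z=14), Al³⁺ (Z=13), Mg²⁺ (Z=12), Na⁺ (Z=11), F⁻ (Z=9).
With Mg²⁺ included the full order is Si⁴⁺ < Al³⁺ < Mg²⁺ < Na⁺ < F⁻, so it takes position 3.

3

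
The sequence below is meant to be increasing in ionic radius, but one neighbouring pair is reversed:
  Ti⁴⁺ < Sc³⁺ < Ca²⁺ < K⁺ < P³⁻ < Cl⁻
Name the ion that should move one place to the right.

P³⁻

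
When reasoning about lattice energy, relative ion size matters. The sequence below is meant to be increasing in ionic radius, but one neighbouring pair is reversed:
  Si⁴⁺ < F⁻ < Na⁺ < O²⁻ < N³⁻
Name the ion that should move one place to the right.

F⁻

Compare adjacent ions: Na⁺ and F⁻ share 10 electrons; the higher nuclear charge on Na (Z=11) contracts it more, so Na⁺ < F⁻ — yet in this increasing list F⁻ sits before Na⁺. Nothing else is reversed, so F⁻ should move one place to the right.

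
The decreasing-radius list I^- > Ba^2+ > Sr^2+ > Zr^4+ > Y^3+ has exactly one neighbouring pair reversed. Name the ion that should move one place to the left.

Y^3+

Compare adjacent ions: Zr^4+ and Y^3+ share 36 electrons; the higher nuclear charge on Zr (Z=40) contracts it more, so Zr^4+ < Y^3+ — yet in this decreasing list Zr^4+ sits before Y^3+. Nothing else is reversed, so Y^3+ should move one place to the left.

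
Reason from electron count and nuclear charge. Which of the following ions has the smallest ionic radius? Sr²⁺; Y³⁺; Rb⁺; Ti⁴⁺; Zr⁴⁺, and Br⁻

Ti⁴⁺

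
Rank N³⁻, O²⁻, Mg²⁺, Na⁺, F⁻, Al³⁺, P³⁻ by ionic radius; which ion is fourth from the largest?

F⁻

First list Z and electron count for each: Al³⁺: 10 e⁻, Z=13, Mg²⁺: 10 e⁻, Z=12, Na⁺: 10 e⁻, Z=11, F⁻: 10 e⁻, Z=9, O²⁻: 10 e⁻, Z=8, N³⁻: 10 e⁻, Z=7, P³⁻: 18 e⁻, Z=15. Al³⁺ < Mg²⁺ (isoelectronic, higher Z=13 is smaller); Mg²⁺ < Na⁺ (both 10 e⁻, Z=12>11); Na⁺ < F⁻ (isoelectronic, higher Z=11 is smaller); F⁻ < O²⁻ (isoelectronic, higher Z=9 is smaller); O²⁻ < N³⁻ (both 10 e⁻, Z=8>7); N³⁻ < P³⁻ (same group, 1 shell fewer).
Full ascending order: Al³⁺ < Mg²⁺ < Na⁺ < F⁻ < O²⁻ < N³⁻ < P³⁻. Counting from the largest, position 4 is F⁻.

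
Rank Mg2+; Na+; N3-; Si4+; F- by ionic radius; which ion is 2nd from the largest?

F-

Each ion has 10 electrons. The ranking follows nuclear charge in reverse — greater Z gives a smaller radius. Si4+ (Z=14), Mg2+ (Z=12), Na+ (Z=11), F- (Z=9), N3- (Z=7).
So the order is Si4+ < Mg2+ < Na+ < F- < N3-; the 2nd-largest ion is F-.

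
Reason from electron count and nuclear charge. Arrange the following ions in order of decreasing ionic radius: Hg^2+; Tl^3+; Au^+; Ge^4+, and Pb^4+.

Au^+ > Hg^2+ > Tl^3+ > Pb^4+ > Ge^4+

Ge^4+ (Z=32, 28 e⁻), Pb^4+ (Z=82, 78 e⁻), Tl^3+ (Z=81, 78 e⁻), Hg^2+ (Z=80, 78 e⁻), Au^+ (Z=79, 78 e⁻). Ge^4+ < Pb^4+ (same group, 2 shells fewer); Pb^4+ < Tl^3+ (isoelectronic, higher Z=82 is smaller); Tl^3+ < Hg^2+ (both 78 e⁻, Z=81>80); Hg^2+ < Au^+ (both 78 e⁻, Z=80>79).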